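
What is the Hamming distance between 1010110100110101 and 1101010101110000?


Count differing positions: . ^ ^ ^ ^ . . . . ^ . . . ^ . ^ = 7 differences

7


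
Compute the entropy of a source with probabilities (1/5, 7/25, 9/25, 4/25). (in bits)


H = -sum(p_i * log2(p_i)). Terms: -(1/5)*log2(1/5) = 0.464386; -(7/25)*log2(7/25) = 0.514220; -(9/25)*log2(9/25) = 0.530615; -(4/25)*log2(4/25) = 0.423017. H = 0.464386 + 0.514220 + 0.530615 + 0.423017 = 1.9322

1.9322 bits


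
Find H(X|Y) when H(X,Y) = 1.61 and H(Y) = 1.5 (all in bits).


H(X|Y) = H(X,Y) - H(Y) = 1.61 - 1.5 = 0.11

0.11 bits


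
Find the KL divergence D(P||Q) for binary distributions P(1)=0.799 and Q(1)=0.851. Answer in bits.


KL = p*log2(p/q) + (1-p)*log2((1-p)/(1-q)) = 0.799*log2(0.799/0.851) + 0.201*log2(0.201/0.149) = 0.0141

0.0141 bits


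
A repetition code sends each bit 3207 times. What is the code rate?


Rate = k/n = 1/3207

1/3207


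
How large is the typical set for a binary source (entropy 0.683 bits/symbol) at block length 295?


log2|A_typical| = nH = 295 * 0.683 = 201.485, so |A_typical| ~ 2^201.485 = 4.498e+60

4.498e+60


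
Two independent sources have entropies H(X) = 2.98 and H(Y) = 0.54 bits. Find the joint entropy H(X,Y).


For independent variables, H(X,Y) = H(X) + H(Y) = 2.98 + 0.54 = 3.52

3.52 bits


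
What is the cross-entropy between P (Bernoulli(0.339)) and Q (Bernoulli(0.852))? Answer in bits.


H(P,Q) = -p*log2(q) - (1-p)*log2(1-q). -0.339*log2(0.852) = 0.078334; -0.661*log2(0.148) = 1.821935. H(P,Q) = 0.078334 + 1.821935 = 1.9003

1.9003 bits


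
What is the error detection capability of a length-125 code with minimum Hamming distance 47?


Detection capability = d_min - 1 = 47 - 1 = 46

46 errors


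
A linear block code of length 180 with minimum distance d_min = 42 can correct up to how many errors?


Correction capability = floor((d-1)/2) = floor((42-1)/2) = 20

20 errors


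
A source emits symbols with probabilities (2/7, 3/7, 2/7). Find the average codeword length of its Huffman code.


Huffman construction (repeatedly merge the two least-probable nodes; each merge adds 1 bit to every symbol beneath it): 2/7 + 2/7 = 4/7; 3/7 + 4/7 = 1. Resulting codeword lengths (in the order the probabilities were given): (2, 1, 2). L_avg = sum(p_i * l_i) = 2/7*2 + 3/7*1 + 2/7*2 = 11/7 = 1.5714

1.5714 bits


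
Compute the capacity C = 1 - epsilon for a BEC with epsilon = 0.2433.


C = 1 - epsilon = 1 - 0.2433 = 0.7567

0.7567 bits


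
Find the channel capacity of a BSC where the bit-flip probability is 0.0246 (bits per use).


H(p) = -p*log2(p) - (1-p)*log2(1-p) = -0.0246*log2(0.0246) - 0.9754*log2(0.9754) = 0.131492 + 0.035050 = 0.1665. C = 1 - H(p) = 1 - 0.1665 = 0.8335

0.8335 bits


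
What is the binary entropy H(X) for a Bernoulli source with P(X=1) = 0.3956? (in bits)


H = -p*log2(p) - (1-p)*log2(1-p). -0.3956*log2(0.3956) = 0.529268; -0.6044*log2(0.6044) = 0.439051. H = 0.529268 + 0.439051 = 0.9683

0.9683 bits


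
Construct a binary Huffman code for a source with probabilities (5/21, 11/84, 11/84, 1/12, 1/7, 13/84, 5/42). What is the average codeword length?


Huffman construction (repeatedly merge the two least-probable nodes; each merge adds 1 bit to every symbol beneath it): 1/12 + 5/42 = 17/84; 11/84 + 11/84 = 11/42; 1/7 + 13/84 = 25/84; 17/84 + 5/21 = 37/84; 11/42 + 25/84 = 47/84; 37/84 + 47/84 = 1. Resulting codeword lengths (in the order the probabilities were given): (2, 3, 3, 3, 3, 3, 3). L_avg = sum(p_i * l_i) = 5/21*2 + 11/84*3 + 11/84*3 + 1/12*3 + 1/7*3 + 13/84*3 + 5/42*3 = 58/21 = 2.7619

2.7619 bits


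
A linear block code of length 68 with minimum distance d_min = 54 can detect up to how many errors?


Detection capability = d_min - 1 = 54 - 1 = 53

53 errors


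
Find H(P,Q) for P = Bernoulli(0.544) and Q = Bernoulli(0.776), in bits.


H(P,Q) = -p*log2(q) - (1-p)*log2(1-q). -0.544*log2(0.776) = 0.199034; -0.456*log2(0.224) = 0.984244. H(P,Q) = 0.199034 + 0.984244 = 1.1833

1.1833 bits


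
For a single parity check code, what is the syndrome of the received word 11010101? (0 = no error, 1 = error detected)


Syndrome = XOR of all bits = 1 XOR 1 XOR 0 XOR 1 XOR 0 XOR 1 XOR 0 XOR 1 = 1

1


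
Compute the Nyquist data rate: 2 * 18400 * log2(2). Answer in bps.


Rate = 2 * B * log2(M) = 2 * 18400 * 1.0 = 36800.0

36800.0 bps


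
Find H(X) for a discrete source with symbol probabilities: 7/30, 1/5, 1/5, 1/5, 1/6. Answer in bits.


H = -sum(p_i * log2(p_i)). Terms: -(7/30)*log2(7/30) = 0.489892; -(1/5)*log2(1/5) = 0.464386; -(1/5)*log2(1/5) = 0.464386; -(1/5)*log2(1/5) = 0.464386; -(1/6)*log2(1/6) = 0.430827. H = 0.489892 + 0.464386 + 0.464386 + 0.464386 + 0.430827 = 2.3139

2.3139 bits


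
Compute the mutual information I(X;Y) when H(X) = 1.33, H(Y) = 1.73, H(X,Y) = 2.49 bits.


I(X;Y) = H(X) + H(Y) - H(X,Y) = 1.33 + 1.73 - 2.49 = 0.57

0.57 bits


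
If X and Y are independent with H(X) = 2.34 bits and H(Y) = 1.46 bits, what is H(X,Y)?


For independent variables, H(X,Y) = H(X) + H(Y) = 2.34 + 1.46 = 3.8

3.8 bits


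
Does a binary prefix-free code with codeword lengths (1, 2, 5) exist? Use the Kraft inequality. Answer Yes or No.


Kraft sum = sum(2^(-l_i)) = 0.7812, need <= 1. Result: satisfied (a binary prefix-free code with these lengths exists)

Yes


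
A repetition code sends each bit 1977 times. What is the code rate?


Rate = k/n = 1/1977

1/1977


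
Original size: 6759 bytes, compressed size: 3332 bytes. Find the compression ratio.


Ratio = original / compressed = 6759 / 3332 = 2.0285

2.0285


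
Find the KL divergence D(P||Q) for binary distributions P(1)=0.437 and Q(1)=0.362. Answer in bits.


KL = p*log2(p/q) + (1-p)*log2((1-p)/(1-q)) = 0.437*log2(0.437/0.362) + 0.563*log2(0.563/0.638) = 0.0171

0.0171 bits


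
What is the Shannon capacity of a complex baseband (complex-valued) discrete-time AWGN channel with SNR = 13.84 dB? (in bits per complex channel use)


SNR_linear = 10^(13.84/10) = 24.2103; C = log2(1 + SNR_linear) = log2(1 + 24.2103) = 4.6559

4.6559 bits/channel use


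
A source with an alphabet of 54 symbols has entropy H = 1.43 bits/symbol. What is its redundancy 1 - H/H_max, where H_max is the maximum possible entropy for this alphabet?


H_max = log2(K) = log2(54) = 5.7549 bits/symbol. Redundancy = 1 - H/H_max = 1 - 1.43/5.7549 = 1 - 0.2485 = 0.7515

0.7515


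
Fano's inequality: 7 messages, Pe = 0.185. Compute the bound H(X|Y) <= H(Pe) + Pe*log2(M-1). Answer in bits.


H(Pe) = -Pe*log2(Pe) - (1-Pe)*log2(1-Pe) = -0.185*log2(0.185) - 0.815*log2(0.815) = 0.450365 + 0.240529 = 0.6909. Pe*log2(M-1) = 0.185*log2(6) = 0.478218. Bound = H(Pe) + Pe*log2(M-1) = 0.450365 + 0.240529 + 0.478218 = 1.1691

1.1691 bits


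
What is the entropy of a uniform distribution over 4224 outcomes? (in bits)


H = log2(n) = log2(4224) = 12.0444

12.0444 bits


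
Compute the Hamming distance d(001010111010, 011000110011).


Count differing positions: . ^ . . ^ . . . ^ . . ^ = 4 differences

4


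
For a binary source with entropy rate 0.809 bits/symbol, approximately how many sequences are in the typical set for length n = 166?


log2|A_typical| = nH = 166 * 0.809 = 134.294, so |A_typical| ~ 2^134.294 = 2.670e+40

2.670e+40


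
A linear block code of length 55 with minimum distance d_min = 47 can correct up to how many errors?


Correction capability = floor((d-1)/2) = floor((47-1)/2) = 23

23 errors


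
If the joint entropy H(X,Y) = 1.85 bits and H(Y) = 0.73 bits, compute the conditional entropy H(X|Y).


H(X|Y) = H(X,Y) - H(Y) = 1.85 - 0.73 = 1.12

1.12 bits


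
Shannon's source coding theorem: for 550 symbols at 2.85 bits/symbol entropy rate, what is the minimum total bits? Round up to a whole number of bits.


Minimum bits >= n * H = 550 * 2.85 = 1567.5, rounded up to a whole number of bits = 1568

1568 bits


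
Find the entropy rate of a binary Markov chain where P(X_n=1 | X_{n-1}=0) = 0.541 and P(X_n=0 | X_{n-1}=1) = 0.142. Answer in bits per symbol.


Stationary distribution: pi_0 = p10/(p01+p10) = 0.2079, pi_1 = 0.7921. Entropy rate H' = pi_0*H(p01) + pi_1*H(p10) = 0.2079*0.9951 + 0.7921*0.5895 = 0.6738

0.6738 bits/symbol


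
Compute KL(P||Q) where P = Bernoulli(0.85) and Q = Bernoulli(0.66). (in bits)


KL = p*log2(p/q) + (1-p)*log2((1-p)/(1-q)) = 0.85*log2(0.85/0.66) + 0.15*log2(0.15/0.34) = 0.1332

0.1332 bits


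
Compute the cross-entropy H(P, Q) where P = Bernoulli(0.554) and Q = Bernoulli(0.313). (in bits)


H(P,Q) = -p*log2(q) - (1-p)*log2(1-q). -0.554*log2(0.313) = 0.928374; -0.446*log2(0.687) = 0.241562. H(P,Q) = 0.928374 + 0.241562 = 1.1699

1.1699 bits


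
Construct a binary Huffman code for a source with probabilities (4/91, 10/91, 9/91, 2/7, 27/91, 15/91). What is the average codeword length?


Huffman construction (repeatedly merge the two least-probable nodes; each merge adds 1 bit to every symbol beneath it): 4/91 + 9/91 = 1/7; 10/91 + 1/7 = 23/91; 15/91 + 23/91 = 38/91; 2/7 + 27/91 = 53/91; 38/91 + 53/91 = 1. Resulting codeword lengths (in the order the probabilities were given): (4, 3, 4, 2, 2, 2). L_avg = sum(p_i * l_i) = 4/91*4 + 10/91*3 + 9/91*4 + 2/7*2 + 27/91*2 + 15/91*2 = 218/91 = 2.3956

2.3956 bits


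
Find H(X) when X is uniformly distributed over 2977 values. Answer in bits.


H = log2(n) = log2(2977) = 11.5396

11.5396 bits


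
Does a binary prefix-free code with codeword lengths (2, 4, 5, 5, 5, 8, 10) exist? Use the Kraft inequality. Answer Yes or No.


Kraft sum = sum(2^(-l_i)) = 0.4111, need <= 1. Result: satisfied (a binary prefix-free code with these lengths exists)

Yes


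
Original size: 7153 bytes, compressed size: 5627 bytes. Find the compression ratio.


Ratio = original / compressed = 7153 / 5627 = 1.2712

1.2712


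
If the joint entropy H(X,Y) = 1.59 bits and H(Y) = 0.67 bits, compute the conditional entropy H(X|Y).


H(X|Y) = H(X,Y) - H(Y) = 1.59 - 0.67 = 0.92

0.92 bits


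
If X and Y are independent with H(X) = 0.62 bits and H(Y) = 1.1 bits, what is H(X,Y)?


For independent variables, H(X,Y) = H(X) + H(Y) = 0.62 + 1.1 = 1.72

1.72 bits


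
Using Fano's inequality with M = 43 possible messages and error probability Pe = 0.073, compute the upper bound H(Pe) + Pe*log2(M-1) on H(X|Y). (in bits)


H(Pe) = -Pe*log2(Pe) - (1-Pe)*log2(1-Pe) = -0.073*log2(0.073) - 0.927*log2(0.927) = 0.275645 + 0.101376 = 0.377. Pe*log2(M-1) = 0.073*log2(42) = 0.393639. Bound = H(Pe) + Pe*log2(M-1) = 0.275645 + 0.101376 + 0.393639 = 0.7707

0.7707 bits


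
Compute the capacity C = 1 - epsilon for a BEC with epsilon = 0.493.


C = 1 - epsilon = 1 - 0.493 = 0.507

0.507 bits


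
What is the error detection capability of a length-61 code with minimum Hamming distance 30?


Detection capability = d_min - 1 = 30 - 1 = 29

29 errors


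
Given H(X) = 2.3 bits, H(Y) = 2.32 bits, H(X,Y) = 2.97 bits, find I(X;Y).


I(X;Y) = H(X) + H(Y) - H(X,Y) = 2.3 + 2.32 - 2.97 = 1.65

1.65 bits


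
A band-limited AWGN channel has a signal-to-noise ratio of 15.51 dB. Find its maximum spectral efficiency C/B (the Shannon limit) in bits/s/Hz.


SNR_linear = 10^(15.51/10) = 35.5631; C/B = log2(1 + SNR_linear) = log2(1 + 35.5631) = 5.1923

5.1923 bits/s/Hz


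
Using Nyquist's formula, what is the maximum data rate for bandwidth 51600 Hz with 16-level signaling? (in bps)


Rate = 2 * B * log2(M) = 2 * 51600 * 4.0 = 412800.0

412800.0 bps


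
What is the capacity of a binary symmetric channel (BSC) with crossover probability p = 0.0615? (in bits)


H(p) = -p*log2(p) - (1-p)*log2(1-p) = -0.0615*log2(0.0615) - 0.9385*log2(0.9385) = 0.247431 + 0.085940 = 0.3334. C = 1 - H(p) = 1 - 0.3334 = 0.6666

0.6666 bits


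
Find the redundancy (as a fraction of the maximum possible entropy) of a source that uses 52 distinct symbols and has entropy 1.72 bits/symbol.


H_max = log2(K) = log2(52) = 5.7004 bits/symbol. Redundancy = 1 - H/H_max = 1 - 1.72/5.7004 = 1 - 0.3017 = 0.6983

0.6983


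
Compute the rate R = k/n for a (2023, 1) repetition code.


Rate = k/n = 1/2023

1/2023


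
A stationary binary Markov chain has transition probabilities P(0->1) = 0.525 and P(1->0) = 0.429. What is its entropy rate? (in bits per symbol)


Stationary distribution: pi_0 = p10/(p01+p10) = 0.4497, pi_1 = 0.5503. Entropy rate H' = pi_0*H(p01) + pi_1*H(p10) = 0.4497*0.9982 + 0.5503*0.9854 = 0.9912

0.9912 bits/symbol


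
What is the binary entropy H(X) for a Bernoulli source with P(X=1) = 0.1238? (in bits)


H = -p*log2(p) - (1-p)*log2(1-p). -0.1238*log2(0.1238) = 0.373123; -0.8762*log2(0.8762) = 0.167063. H = 0.373123 + 0.167063 = 0.5402

0.5402 bits


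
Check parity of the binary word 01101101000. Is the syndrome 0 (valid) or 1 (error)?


Syndrome = XOR of all bits = 0 XOR 1 XOR 1 XOR 0 XOR 1 XOR 1 XOR 0 XOR 1 XOR 0 XOR 0 XOR 0 = 1

1


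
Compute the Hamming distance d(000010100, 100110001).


Count differing positions: ^ . . ^ . . ^ . ^ = 4 differences

4


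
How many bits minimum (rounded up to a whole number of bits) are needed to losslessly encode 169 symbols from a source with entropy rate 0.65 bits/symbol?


Minimum bits >= n * H = 169 * 0.65 = 109.85, rounded up to a whole number of bits = 110

110 bits


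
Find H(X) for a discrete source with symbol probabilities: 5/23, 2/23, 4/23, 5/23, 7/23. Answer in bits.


H = -sum(p_i * log2(p_i)). Terms: -(5/23)*log2(5/23) = 0.478616; -(2/23)*log2(2/23) = 0.306397; -(4/23)*log2(4/23) = 0.438880; -(5/23)*log2(5/23) = 0.478616; -(7/23)*log2(7/23) = 0.522324. H = 0.478616 + 0.306397 + 0.438880 + 0.478616 + 0.522324 = 2.2248

2.2248 bits


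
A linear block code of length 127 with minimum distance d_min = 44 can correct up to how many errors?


Correction capability = floor((d-1)/2) = floor((44-1)/2) = 21

21 errors


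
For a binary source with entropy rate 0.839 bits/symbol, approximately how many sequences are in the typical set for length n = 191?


log2|A_typical| = nH = 191 * 0.839 = 160.249, so |A_typical| ~ 2^160.249 = 1.737e+48

1.737e+48


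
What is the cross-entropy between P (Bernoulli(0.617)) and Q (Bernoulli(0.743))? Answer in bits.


H(P,Q) = -p*log2(q) - (1-p)*log2(1-q). -0.617*log2(0.743) = 0.264425; -0.383*log2(0.257) = 0.750741. H(P,Q) = 0.264425 + 0.750741 = 1.0152

1.0152 bits


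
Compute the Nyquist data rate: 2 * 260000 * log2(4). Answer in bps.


Rate = 2 * B * log2(M) = 2 * 260000 * 2.0 = 1040000.0

1040000.0 bps


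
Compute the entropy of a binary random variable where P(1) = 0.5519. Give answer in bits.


H = -p*log2(p) - (1-p)*log2(1-p). -0.5519*log2(0.5519) = 0.473266; -0.4481*log2(0.4481) = 0.518948. H = 0.473266 + 0.518948 = 0.9922

0.9922 bits


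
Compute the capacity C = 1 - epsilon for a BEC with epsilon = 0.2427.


C = 1 - epsilon = 1 - 0.2427 = 0.7573

0.7573 bits


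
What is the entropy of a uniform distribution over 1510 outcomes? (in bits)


H = log2(n) = log2(1510) = 10.5603

10.5603 bits


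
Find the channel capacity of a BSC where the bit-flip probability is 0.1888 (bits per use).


H(p) = -p*log2(p) - (1-p)*log2(1-p) = -0.1888*log2(0.1888) - 0.8112*log2(0.8112) = 0.454077 + 0.244877 = 0.699. C = 1 - H(p) = 1 - 0.699 = 0.301

0.301 bits


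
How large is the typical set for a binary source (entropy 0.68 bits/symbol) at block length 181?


log2|A_typical| = nH = 181 * 0.68 = 123.08, so |A_typical| ~ 2^123.08 = 1.124e+37

1.124e+37


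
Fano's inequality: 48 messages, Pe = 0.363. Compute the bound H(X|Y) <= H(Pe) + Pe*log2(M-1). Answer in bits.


H(Pe) = -Pe*log2(Pe) - (1-Pe)*log2(1-Pe) = -0.363*log2(0.363) - 0.637*log2(0.637) = 0.530691 + 0.414454 = 0.9451. Pe*log2(M-1) = 0.363*log2(47) = 2.016316. Bound = H(Pe) + Pe*log2(M-1) = 0.530691 + 0.414454 + 2.016316 = 2.9615

2.9615 bits


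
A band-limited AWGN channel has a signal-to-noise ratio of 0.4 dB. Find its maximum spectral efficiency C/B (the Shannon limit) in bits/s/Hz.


SNR_linear = 10^(0.4/10) = 1.0965; C/B = log2(1 + SNR_linear) = log2(1 + 1.0965) = 1.068

1.068 bits/s/Hz


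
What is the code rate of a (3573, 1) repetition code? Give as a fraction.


Rate = k/n = 1/3573

1/3573


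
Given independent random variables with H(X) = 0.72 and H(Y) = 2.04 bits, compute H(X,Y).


For independent variables, H(X,Y) = H(X) + H(Y) = 0.72 + 2.04 = 2.76

2.76 bits


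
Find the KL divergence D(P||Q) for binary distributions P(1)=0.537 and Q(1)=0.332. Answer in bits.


KL = p*log2(p/q) + (1-p)*log2((1-p)/(1-q)) = 0.537*log2(0.537/0.332) + 0.463*log2(0.463/0.668) = 0.1277

0.1277 bits


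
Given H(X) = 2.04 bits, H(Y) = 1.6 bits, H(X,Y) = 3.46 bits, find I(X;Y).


I(X;Y) = H(X) + H(Y) - H(X,Y) = 2.04 + 1.6 - 3.46 = 0.18

0.18 bits


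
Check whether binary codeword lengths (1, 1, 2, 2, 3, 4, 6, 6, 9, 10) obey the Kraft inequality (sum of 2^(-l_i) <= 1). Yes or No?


Kraft sum = sum(2^(-l_i)) = 1.7217, need <= 1. Result: violated (a binary prefix-free code with these lengths cannot exist)

No


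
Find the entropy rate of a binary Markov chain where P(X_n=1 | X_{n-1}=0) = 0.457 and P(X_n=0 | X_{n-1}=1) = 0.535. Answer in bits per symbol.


Stationary distribution: pi_0 = p10/(p01+p10) = 0.5393, pi_1 = 0.4607. Entropy rate H' = pi_0*H(p01) + pi_1*H(p10) = 0.5393*0.9947 + 0.4607*0.9965 = 0.9955

0.9955 bits/symbol


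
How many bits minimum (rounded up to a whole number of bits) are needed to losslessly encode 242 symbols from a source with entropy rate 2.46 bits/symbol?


Minimum bits >= n * H = 242 * 2.46 = 595.32, rounded up to a whole number of bits = 596

596 bits


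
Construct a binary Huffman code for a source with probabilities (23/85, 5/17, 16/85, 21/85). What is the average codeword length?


Huffman construction (repeatedly merge the two least-probable nodes; each merge adds 1 bit to every symbol beneath it): 16/85 + 21/85 = 37/85; 23/85 + 5/17 = 48/85; 37/85 + 48/85 = 1. Resulting codeword lengths (in the order the probabilities were given): (2, 2, 2, 2). L_avg = sum(p_i * l_i) = 23/85*2 + 5/17*2 + 16/85*2 + 21/85*2 = 2

2.0 bits


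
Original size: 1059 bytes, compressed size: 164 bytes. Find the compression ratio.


Ratio = original / compressed = 1059 / 164 = 6.4573

6.4573


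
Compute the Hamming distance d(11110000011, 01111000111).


Count differing positions: ^ . . . ^ . . . ^ . . = 3 differences

3


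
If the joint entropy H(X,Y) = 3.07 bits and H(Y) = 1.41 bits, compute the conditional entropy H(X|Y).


H(X|Y) = H(X,Y) - H(Y) = 3.07 - 1.41 = 1.66

1.66 bits


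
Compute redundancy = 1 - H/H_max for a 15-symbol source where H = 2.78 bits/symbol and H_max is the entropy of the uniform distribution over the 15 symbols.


H_max = log2(K) = log2(15) = 3.9069 bits/symbol. Redundancy = 1 - H/H_max = 1 - 2.78/3.9069 = 1 - 0.7116 = 0.2884

0.2884


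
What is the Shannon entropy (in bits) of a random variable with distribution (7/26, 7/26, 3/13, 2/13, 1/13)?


H = -sum(p_i * log2(p_i)). Terms: -(7/26)*log2(7/26) = 0.509677; -(7/26)*log2(7/26) = 0.509677; -(3/13)*log2(3/13) = 0.488187; -(2/13)*log2(2/13) = 0.415452; -(1/13)*log2(1/13) = 0.284649. H = 0.509677 + 0.509677 + 0.488187 + 0.415452 + 0.284649 = 2.2076

2.2076 bits


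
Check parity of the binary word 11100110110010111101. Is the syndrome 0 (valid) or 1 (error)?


Syndrome = XOR of all bits = 1 XOR 1 XOR 1 XOR 0 XOR 0 XOR 1 XOR 1 XOR 0 XOR 1 XOR 1 XOR 0 XOR 0 XOR 1 XOR 0 XOR 1 XOR 1 XOR 1 XOR 1 XOR 0 XOR 1 = 1

1


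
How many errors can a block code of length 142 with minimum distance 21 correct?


Correction capability = floor((d-1)/2) = floor((21-1)/2) = 10

10 errors


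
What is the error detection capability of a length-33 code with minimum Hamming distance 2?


Detection capability = d_min - 1 = 2 - 1 = 1

1 errors


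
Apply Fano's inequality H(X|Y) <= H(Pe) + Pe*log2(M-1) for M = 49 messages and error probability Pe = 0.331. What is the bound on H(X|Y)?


H(Pe) = -Pe*log2(Pe) - (1-Pe)*log2(1-Pe) = -0.331*log2(0.331) - 0.669*log2(0.669) = 0.527977 + 0.387968 = 0.9159. Pe*log2(M-1) = 0.331*log2(48) = 1.848623. Bound = H(Pe) + Pe*log2(M-1) = 0.527977 + 0.387968 + 1.848623 = 2.7646

2.7646 bits


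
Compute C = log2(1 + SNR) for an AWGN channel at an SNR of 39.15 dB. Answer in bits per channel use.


SNR_linear = 10^(39.15/10) = 8222.4265; C = log2(1 + SNR_linear) = log2(1 + 8222.4265) = 13.0055

13.0055 bits/channel use


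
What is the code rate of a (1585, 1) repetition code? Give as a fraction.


Rate = k/n = 1/1585

1/1585


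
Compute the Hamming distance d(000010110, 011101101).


Count differing positions: . ^ ^ ^ ^ ^ . ^ ^ = 7 differences

7


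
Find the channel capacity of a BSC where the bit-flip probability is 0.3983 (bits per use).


H(p) = -p*log2(p) - (1-p)*log2(1-p) = -0.3983*log2(0.3983) - 0.6017*log2(0.6017) = 0.528971 + 0.440976 = 0.9699. C = 1 - H(p) = 1 - 0.9699 = 0.0301

0.0301 bits


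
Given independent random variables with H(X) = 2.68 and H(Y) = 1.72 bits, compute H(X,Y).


For independent variables, H(X,Y) = H(X) + H(Y) = 2.68 + 1.72 = 4.4

4.4 bits


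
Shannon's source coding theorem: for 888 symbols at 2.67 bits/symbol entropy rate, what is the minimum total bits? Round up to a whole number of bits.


Minimum bits >= n * H = 888 * 2.67 = 2370.96, rounded up to a whole number of bits = 2371

2371 bits


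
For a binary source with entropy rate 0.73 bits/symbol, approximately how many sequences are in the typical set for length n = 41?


log2|A_typical| = nH = 41 * 0.73 = 29.93, so |A_typical| ~ 2^29.93 = 1.023e+09

1.023e+09


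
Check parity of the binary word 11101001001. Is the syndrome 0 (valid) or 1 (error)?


Syndrome = XOR of all bits = 1 XOR 1 XOR 1 XOR 0 XOR 1 XOR 0 XOR 0 XOR 1 XOR 0 XOR 0 XOR 1 = 0

0


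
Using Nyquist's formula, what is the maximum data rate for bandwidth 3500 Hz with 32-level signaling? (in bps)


Rate = 2 * B * log2(M) = 2 * 3500 * 5.0 = 35000.0

35000.0 bps


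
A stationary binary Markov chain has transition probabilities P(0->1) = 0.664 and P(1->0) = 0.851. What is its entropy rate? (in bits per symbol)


Stationary distribution: pi_0 = p10/(p01+p10) = 0.5617, pi_1 = 0.4383. Entropy rate H' = pi_0*H(p01) + pi_1*H(p10) = 0.5617*0.9209 + 0.4383*0.6073 = 0.7835

0.7835 bits/symbol


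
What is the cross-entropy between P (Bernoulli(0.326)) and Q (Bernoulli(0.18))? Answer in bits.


H(P,Q) = -p*log2(q) - (1-p)*log2(1-q). -0.326*log2(0.18) = 0.806502; -0.674*log2(0.82) = 0.192969. H(P,Q) = 0.806502 + 0.192969 = 0.9995

0.9995 bits


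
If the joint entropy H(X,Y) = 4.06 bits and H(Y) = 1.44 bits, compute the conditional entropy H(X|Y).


H(X|Y) = H(X,Y) - H(Y) = 4.06 - 1.44 = 2.62

2.62 bits


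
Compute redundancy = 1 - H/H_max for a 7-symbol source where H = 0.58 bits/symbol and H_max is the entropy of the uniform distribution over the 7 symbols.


H_max = log2(K) = log2(7) = 2.8074 bits/symbol. Redundancy = 1 - H/H_max = 1 - 0.58/2.8074 = 1 - 0.2066 = 0.7934

0.7934


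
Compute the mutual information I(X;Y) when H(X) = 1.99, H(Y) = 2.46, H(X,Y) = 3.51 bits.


I(X;Y) = H(X) + H(Y) - H(X,Y) = 1.99 + 2.46 - 3.51 = 0.94

0.94 bits


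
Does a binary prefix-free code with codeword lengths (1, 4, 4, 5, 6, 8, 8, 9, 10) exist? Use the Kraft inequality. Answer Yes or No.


Kraft sum = sum(2^(-l_i)) = 0.6826, need <= 1. Result: satisfied (a binary prefix-free code with these lengths exists)

Yes


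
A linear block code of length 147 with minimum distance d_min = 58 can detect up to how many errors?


Detection capability = d_min - 1 = 58 - 1 = 57

57 errors


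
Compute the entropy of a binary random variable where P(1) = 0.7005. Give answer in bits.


H = -p*log2(p) - (1-p)*log2(1-p). -0.7005*log2(0.7005) = 0.359737; -0.2995*log2(0.2995) = 0.520942. H = 0.359737 + 0.520942 = 0.8807

0.8807 bits


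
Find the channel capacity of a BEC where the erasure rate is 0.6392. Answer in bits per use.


C = 1 - epsilon = 1 - 0.6392 = 0.3608

0.3608 bits


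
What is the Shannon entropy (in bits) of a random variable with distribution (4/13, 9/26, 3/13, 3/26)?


H = -sum(p_i * log2(p_i)). Terms: -(4/13)*log2(4/13) = 0.523212; -(9/26)*log2(9/26) = 0.529794; -(3/13)*log2(3/13) = 0.488187; -(3/26)*log2(3/26) = 0.359478. H = 0.523212 + 0.529794 + 0.488187 + 0.359478 = 1.9007

1.9007 bits


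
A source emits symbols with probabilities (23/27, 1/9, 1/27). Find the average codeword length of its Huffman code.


Huffman construction (repeatedly merge the two least-probable nodes; each merge adds 1 bit to every symbol beneath it): 1/27 + 1/9 = 4/27; 4/27 + 23/27 = 1. Resulting codeword lengths (in the order the probabilities were given): (1, 2, 2). L_avg = sum(p_i * l_i) = 23/27*1 + 1/9*2 + 1/27*2 = 31/27 = 1.1481

1.1481 bits


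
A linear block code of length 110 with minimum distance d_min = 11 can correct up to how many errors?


Correction capability = floor((d-1)/2) = floor((11-1)/2) = 5

5 errors


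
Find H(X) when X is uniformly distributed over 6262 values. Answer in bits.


H = log2(n) = log2(6262) = 12.6124

12.6124 bits


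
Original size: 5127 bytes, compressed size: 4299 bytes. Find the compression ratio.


Ratio = original / compressed = 5127 / 4299 = 1.1926

1.1926


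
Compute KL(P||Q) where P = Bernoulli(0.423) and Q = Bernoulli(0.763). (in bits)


KL = p*log2(p/q) + (1-p)*log2((1-p)/(1-q)) = 0.423*log2(0.423/0.763) + 0.577*log2(0.577/0.237) = 0.3807

0.3807 bits


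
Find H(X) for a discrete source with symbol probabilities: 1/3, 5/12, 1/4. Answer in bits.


H = -sum(p_i * log2(p_i)). Terms: -(1/3)*log2(1/3) = 0.528321; -(5/12)*log2(5/12) = 0.526264; -(1/4)*log2(1/4) = 0.500000. H = 0.528321 + 0.526264 + 0.500000 = 1.5546

1.5546 bits


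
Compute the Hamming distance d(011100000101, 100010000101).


Count differing positions: ^ ^ ^ ^ ^ . . . . . . . = 5 differences

5


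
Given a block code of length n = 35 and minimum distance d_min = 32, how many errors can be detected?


Detection capability = d_min - 1 = 32 - 1 = 31

31 errors


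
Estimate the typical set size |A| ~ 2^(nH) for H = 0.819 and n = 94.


log2|A_typical| = nH = 94 * 0.819 = 76.986, so |A_typical| ~ 2^76.986 = 1.497e+23

1.497e+23


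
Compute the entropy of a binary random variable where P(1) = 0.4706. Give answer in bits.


H = -p*log2(p) - (1-p)*log2(1-p). -0.4706*log2(0.4706) = 0.511743; -0.5294*log2(0.5294) = 0.485762. H = 0.511743 + 0.485762 = 0.9975

0.9975 bits


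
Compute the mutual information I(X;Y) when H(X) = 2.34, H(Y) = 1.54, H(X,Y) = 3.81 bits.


I(X;Y) = H(X) + H(Y) - H(X,Y) = 2.34 + 1.54 - 3.81 = 0.07

0.07 bits


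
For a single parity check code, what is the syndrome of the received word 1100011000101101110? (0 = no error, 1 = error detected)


Syndrome = XOR of all bits = 1 XOR 1 XOR 0 XOR 0 XOR 0 XOR 1 XOR 1 XOR 0 XOR 0 XOR 0 XOR 1 XOR 0 XOR 1 XOR 1 XOR 0 XOR 1 XOR 1 XOR 1 XOR 0 = 0

0


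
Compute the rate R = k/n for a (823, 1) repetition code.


Rate = k/n = 1/823

1/823


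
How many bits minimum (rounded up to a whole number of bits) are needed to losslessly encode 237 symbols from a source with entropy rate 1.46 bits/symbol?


Minimum bits >= n * H = 237 * 1.46 = 346.02, rounded up to a whole number of bits = 347

347 bits


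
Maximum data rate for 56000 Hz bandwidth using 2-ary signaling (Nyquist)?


Rate = 2 * B * log2(M) = 2 * 56000 * 1.0 = 112000.0

112000.0 bps


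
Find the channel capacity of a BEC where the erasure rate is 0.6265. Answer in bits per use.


C = 1 - epsilon = 1 - 0.6265 = 0.3735

0.3735 bits


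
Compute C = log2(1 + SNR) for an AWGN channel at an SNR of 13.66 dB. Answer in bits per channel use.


SNR_linear = 10^(13.66/10) = 23.2274; C = log2(1 + SNR_linear) = log2(1 + 23.2274) = 4.5986

4.5986 bits/channel use


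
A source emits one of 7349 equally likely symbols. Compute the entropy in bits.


H = log2(n) = log2(7349) = 12.8433

12.8433 bits


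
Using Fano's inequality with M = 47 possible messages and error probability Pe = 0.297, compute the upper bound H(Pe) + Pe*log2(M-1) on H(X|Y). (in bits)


H(Pe) = -Pe*log2(Pe) - (1-Pe)*log2(1-Pe) = -0.297*log2(0.297) - 0.703*log2(0.703) = 0.520185 + 0.357408 = 0.8776. Pe*log2(M-1) = 0.297*log2(46) = 1.640498. Bound = H(Pe) + Pe*log2(M-1) = 0.520185 + 0.357408 + 1.640498 = 2.5181

2.5181 bits


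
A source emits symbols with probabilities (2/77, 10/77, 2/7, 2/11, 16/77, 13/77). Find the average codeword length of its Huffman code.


Huffman construction (repeatedly merge the two least-probable nodes; each merge adds 1 bit to every symbol beneath it): 2/77 + 10/77 = 12/77; 12/77 + 13/77 = 25/77; 2/11 + 16/77 = 30/77; 2/7 + 25/77 = 47/77; 30/77 + 47/77 = 1. Resulting codeword lengths (in the order the probabilities were given): (4, 4, 2, 2, 2, 3). L_avg = sum(p_i * l_i) = 2/77*4 + 10/77*4 + 2/7*2 + 2/11*2 + 16/77*2 + 13/77*3 = 191/77 = 2.4805

2.4805 bits


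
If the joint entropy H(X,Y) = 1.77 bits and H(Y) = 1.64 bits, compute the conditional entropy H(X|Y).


H(X|Y) = H(X,Y) - H(Y) = 1.77 - 1.64 = 0.13

0.13 bits


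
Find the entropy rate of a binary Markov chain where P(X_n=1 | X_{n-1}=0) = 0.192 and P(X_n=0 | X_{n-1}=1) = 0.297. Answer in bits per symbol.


Stationary distribution: pi_0 = p10/(p01+p10) = 0.6074, pi_1 = 0.3926. Entropy rate H' = pi_0*H(p01) + pi_1*H(p10) = 0.6074*0.7056 + 0.3926*0.8776 = 0.7732

0.7732 bits/symbol


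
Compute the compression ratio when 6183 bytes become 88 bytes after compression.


Ratio = original / compressed = 6183 / 88 = 70.2614

70.2614


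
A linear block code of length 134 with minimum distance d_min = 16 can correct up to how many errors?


Correction capability = floor((d-1)/2) = floor((16-1)/2) = 7

7 errors


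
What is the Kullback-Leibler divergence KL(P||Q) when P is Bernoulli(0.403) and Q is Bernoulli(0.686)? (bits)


KL = p*log2(p/q) + (1-p)*log2((1-p)/(1-q)) = 0.403*log2(0.403/0.686) + 0.597*log2(0.597/0.314) = 0.2441

0.2441 bits


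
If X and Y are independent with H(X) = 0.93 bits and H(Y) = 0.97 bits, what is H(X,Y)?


For independent variables, H(X,Y) = H(X) + H(Y) = 0.93 + 0.97 = 1.9

1.9 bits


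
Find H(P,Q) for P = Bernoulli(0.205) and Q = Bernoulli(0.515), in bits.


H(P,Q) = -p*log2(q) - (1-p)*log2(1-q). -0.205*log2(0.515) = 0.196258; -0.795*log2(0.485) = 0.829935. H(P,Q) = 0.196258 + 0.829935 = 1.0262

1.0262 bits


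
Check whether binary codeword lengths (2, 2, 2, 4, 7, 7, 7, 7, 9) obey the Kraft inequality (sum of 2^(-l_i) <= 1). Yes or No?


Kraft sum = sum(2^(-l_i)) = 0.8457, need <= 1. Result: satisfied (a binary prefix-free code with these lengths exists)

Yes


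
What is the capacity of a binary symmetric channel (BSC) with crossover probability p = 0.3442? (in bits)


H(p) = -p*log2(p) - (1-p)*log2(1-p) = -0.3442*log2(0.3442) - 0.6558*log2(0.6558) = 0.529614 + 0.399167 = 0.9288. C = 1 - H(p) = 1 - 0.9288 = 0.0712

0.0712 bits


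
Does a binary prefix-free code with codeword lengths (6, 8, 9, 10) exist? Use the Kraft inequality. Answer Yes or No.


Kraft sum = sum(2^(-l_i)) = 0.0225, need <= 1. Result: satisfied (a binary prefix-free code with these lengths exists)

Yes


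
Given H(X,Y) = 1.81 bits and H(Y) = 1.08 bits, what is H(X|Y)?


H(X|Y) = H(X,Y) - H(Y) = 1.81 - 1.08 = 0.73

0.73 bits


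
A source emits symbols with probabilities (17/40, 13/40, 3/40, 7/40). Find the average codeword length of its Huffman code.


Huffman construction (repeatedly merge the two least-probable nodes; each merge adds 1 bit to every symbol beneath it): 3/40 + 7/40 = 1/4; 1/4 + 13/40 = 23/40; 17/40 + 23/40 = 1. Resulting codeword lengths (in the order the probabilities were given): (1, 2, 3, 3). L_avg = sum(p_i * l_i) = 17/40*1 + 13/40*2 + 3/40*3 + 7/40*3 = 73/40 = 1.825

1.825 bits


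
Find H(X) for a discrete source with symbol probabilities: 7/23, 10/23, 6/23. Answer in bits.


H = -sum(p_i * log2(p_i)). Terms: -(7/23)*log2(7/23) = 0.522324; -(10/23)*log2(10/23) = 0.522450; -(6/23)*log2(6/23) = 0.505722. H = 0.522324 + 0.522450 + 0.505722 = 1.5505

1.5505 bits


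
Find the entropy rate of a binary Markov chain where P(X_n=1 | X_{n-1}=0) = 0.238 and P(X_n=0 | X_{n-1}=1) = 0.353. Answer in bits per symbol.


Stationary distribution: pi_0 = p10/(p01+p10) = 0.5973, pi_1 = 0.4027. Entropy rate H' = pi_0*H(p01) + pi_1*H(p10) = 0.5973*0.7917 + 0.4027*0.9367 = 0.8501

0.8501 bits/symbol


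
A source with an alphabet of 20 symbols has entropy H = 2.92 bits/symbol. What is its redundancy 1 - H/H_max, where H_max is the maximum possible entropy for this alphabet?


H_max = log2(K) = log2(20) = 4.3219 bits/symbol. Redundancy = 1 - H/H_max = 1 - 2.92/4.3219 = 1 - 0.6756 = 0.3244

0.3244


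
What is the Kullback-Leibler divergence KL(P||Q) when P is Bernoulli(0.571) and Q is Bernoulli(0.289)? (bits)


KL = p*log2(p/q) + (1-p)*log2((1-p)/(1-q)) = 0.571*log2(0.571/0.289) + 0.429*log2(0.429/0.711) = 0.2483

0.2483 bits


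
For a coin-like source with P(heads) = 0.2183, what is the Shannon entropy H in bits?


H = -p*log2(p) - (1-p)*log2(1-p). -0.2183*log2(0.2183) = 0.479303; -0.7817*log2(0.7817) = 0.277748. H = 0.479303 + 0.277748 = 0.7571

0.7571 bits


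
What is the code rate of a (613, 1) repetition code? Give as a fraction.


Rate = k/n = 1/613

1/613


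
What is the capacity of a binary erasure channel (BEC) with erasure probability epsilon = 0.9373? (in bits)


C = 1 - epsilon = 1 - 0.9373 = 0.0627

0.0627 bits


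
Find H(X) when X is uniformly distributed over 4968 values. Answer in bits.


H = log2(n) = log2(4968) = 12.2784

12.2784 bits


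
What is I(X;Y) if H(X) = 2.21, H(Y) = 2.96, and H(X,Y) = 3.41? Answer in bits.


I(X;Y) = H(X) + H(Y) - H(X,Y) = 2.21 + 2.96 - 3.41 = 1.76

1.76 bits


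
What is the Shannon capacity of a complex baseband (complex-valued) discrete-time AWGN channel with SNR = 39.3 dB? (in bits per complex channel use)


SNR_linear = 10^(39.3/10) = 8511.3804; C = log2(1 + SNR_linear) = log2(1 + 8511.3804) = 13.0553

13.0553 bits/channel use


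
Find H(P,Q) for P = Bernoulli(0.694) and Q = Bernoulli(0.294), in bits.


H(P,Q) = -p*log2(q) - (1-p)*log2(1-q). -0.694*log2(0.294) = 1.225682; -0.306*log2(0.706) = 0.153692. H(P,Q) = 1.225682 + 0.153692 = 1.3794

1.3794 bits


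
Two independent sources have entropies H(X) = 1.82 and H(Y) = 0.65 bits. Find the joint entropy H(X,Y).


For independent variables, H(X,Y) = H(X) + H(Y) = 1.82 + 0.65 = 2.47

2.47 bits


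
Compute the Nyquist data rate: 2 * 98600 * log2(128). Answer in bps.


Rate = 2 * B * log2(M) = 2 * 98600 * 7.0 = 1380400.0

1380400.0 bps


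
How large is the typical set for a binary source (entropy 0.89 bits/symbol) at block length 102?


log2|A_typical| = nH = 102 * 0.89 = 90.78, so |A_typical| ~ 2^90.78 = 2.126e+27

2.126e+27


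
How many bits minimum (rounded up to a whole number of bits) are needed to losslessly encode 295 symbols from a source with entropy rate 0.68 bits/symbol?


Minimum bits >= n * H = 295 * 0.68 = 200.6, rounded up to a whole number of bits = 201

201 bits


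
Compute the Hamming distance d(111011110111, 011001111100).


Count differing positions: ^ . . . ^ . . . ^ . ^ ^ = 5 differences

5


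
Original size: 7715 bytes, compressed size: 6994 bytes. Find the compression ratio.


Ratio = original / compressed = 7715 / 6994 = 1.1031

1.1031


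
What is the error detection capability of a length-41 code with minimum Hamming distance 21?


Detection capability = d_min - 1 = 21 - 1 = 20

20 errors


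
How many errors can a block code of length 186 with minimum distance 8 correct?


Correction capability = floor((d-1)/2) = floor((8-1)/2) = 3

3 errors


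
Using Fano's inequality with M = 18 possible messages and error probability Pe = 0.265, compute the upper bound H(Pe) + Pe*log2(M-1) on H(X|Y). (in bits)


H(Pe) = -Pe*log2(Pe) - (1-Pe)*log2(1-Pe) = -0.265*log2(0.265) - 0.735*log2(0.735) = 0.507723 + 0.326475 = 0.8342. Pe*log2(M-1) = 0.265*log2(17) = 1.083178. Bound = H(Pe) + Pe*log2(M-1) = 0.507723 + 0.326475 + 1.083178 = 1.9174

1.9174 bits


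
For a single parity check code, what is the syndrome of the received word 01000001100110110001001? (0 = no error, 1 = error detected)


Syndrome = XOR of all bits = 0 XOR 1 XOR 0 XOR 0 XOR 0 XOR 0 XOR 0 XOR 1 XOR 1 XOR 0 XOR 0 XOR 1 XOR 1 XOR 0 XOR 1 XOR 1 XOR 0 XOR 0 XOR 0 XOR 1 XOR 0 XOR 0 XOR 1 = 1

1


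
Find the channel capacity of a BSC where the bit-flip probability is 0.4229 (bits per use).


H(p) = -p*log2(p) - (1-p)*log2(1-p) = -0.4229*log2(0.4229) - 0.5771*log2(0.5771) = 0.525078 + 0.457702 = 0.9828. C = 1 - H(p) = 1 - 0.9828 = 0.0172

0.0172 bits


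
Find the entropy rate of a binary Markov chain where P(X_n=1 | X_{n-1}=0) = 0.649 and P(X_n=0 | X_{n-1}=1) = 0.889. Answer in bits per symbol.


Stationary distribution: pi_0 = p10/(p01+p10) = 0.578, pi_1 = 0.422. Entropy rate H' = pi_0*H(p01) + pi_1*H(p10) = 0.578*0.935 + 0.422*0.5029 = 0.7527

0.7527 bits/symbol


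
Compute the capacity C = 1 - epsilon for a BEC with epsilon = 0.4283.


C = 1 - epsilon = 1 - 0.4283 = 0.5717

0.5717 bits


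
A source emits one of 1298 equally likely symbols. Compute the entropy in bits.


H = log2(n) = log2(1298) = 10.3421

10.3421 bits


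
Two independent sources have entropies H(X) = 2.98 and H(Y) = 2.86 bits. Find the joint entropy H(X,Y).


For independent variables, H(X,Y) = H(X) + H(Y) = 2.98 + 2.86 = 5.84

5.84 bits


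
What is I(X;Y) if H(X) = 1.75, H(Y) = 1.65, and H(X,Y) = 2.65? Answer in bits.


I(X;Y) = H(X) + H(Y) - H(X,Y) = 1.75 + 1.65 - 2.65 = 0.75

0.75 bits


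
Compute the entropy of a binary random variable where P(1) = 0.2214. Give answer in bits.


H = -p*log2(p) - (1-p)*log2(1-p). -0.2214*log2(0.2214) = 0.481605; -0.7786*log2(0.7786) = 0.281110. H = 0.481605 + 0.281110 = 0.7627

0.7627 bits


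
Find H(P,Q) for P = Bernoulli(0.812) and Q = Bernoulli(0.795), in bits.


H(P,Q) = -p*log2(q) - (1-p)*log2(1-q). -0.812*log2(0.795) = 0.268750; -0.188*log2(0.205) = 0.429825. H(P,Q) = 0.268750 + 0.429825 = 0.6986

0.6986 bits


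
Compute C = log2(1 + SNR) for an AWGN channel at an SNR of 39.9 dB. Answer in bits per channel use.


SNR_linear = 10^(39.9/10) = 9772.3722; C = log2(1 + SNR_linear) = log2(1 + 9772.3722) = 13.2546

13.2546 bits/channel use


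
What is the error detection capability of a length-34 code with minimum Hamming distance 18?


Detection capability = d_min - 1 = 18 - 1 = 17

17 errors


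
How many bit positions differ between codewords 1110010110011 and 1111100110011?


Count differing positions: . . . ^ ^ ^ . . . . . . . = 3 differences

3


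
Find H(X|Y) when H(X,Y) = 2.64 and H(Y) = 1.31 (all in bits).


H(X|Y) = H(X,Y) - H(Y) = 2.64 - 1.31 = 1.33

1.33 bits


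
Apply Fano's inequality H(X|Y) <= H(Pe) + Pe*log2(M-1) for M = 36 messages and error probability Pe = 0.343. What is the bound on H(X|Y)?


H(Pe) = -Pe*log2(Pe) - (1-Pe)*log2(1-Pe) = -0.343*log2(0.343) - 0.657*log2(0.657) = 0.529496 + 0.398165 = 0.9277. Pe*log2(M-1) = 0.343*log2(35) = 1.759344. Bound = H(Pe) + Pe*log2(M-1) = 0.529496 + 0.398165 + 1.759344 = 2.687

2.687 bits


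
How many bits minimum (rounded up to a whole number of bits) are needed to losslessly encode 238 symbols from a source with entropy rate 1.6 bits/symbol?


Minimum bits >= n * H = 238 * 1.6 = 380.8, rounded up to a whole number of bits = 381

381 bits
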